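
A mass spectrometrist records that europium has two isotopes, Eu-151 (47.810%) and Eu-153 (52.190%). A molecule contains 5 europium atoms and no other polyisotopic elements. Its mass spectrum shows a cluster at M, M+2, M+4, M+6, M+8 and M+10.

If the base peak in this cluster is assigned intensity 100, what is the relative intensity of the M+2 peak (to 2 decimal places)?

41.96

Term probabilities: M 0.0250, M+2 0.1363, M+4 0.2977, M+6 0.3249, M+8 0.1774, M+10 0.0387. Base peak = M+6.
P(M+6) = C(5,3) × 0.47810^2 × 0.52190^3 = 10 × 0.22857961 × 0.14215492 = 0.324937 (base)
P(M+2) = C(5,1) × 0.47810^4 × 0.52190^1 = 5 × 0.05224864 × 0.5219 = 0.136343
Relative intensity = 0.136343 / 0.324937 × 100 = 41.96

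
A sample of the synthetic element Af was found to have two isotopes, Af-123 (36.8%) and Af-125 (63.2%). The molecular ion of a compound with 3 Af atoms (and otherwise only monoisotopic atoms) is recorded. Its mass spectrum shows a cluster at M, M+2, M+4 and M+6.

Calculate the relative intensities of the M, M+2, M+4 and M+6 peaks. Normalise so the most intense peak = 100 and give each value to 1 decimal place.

11.3 : 58.2 : 100.0 : 57.2

Each Af atom is independently Af-123 (p = 0.368) or Af-125 (q = 0.632); the cluster is the binomial expansion (p + q)^3.
P(M) = 0.368^3 = 0.049836
P(M+2) = 3 × 0.368^2 × 0.632^1 = 0.256764
P(M+4) = 3 × 0.368^1 × 0.632^2 = 0.440964
P(M+6) = 0.632^3 = 0.252436
The M+4 peak is largest (0.440964); scaling to 100 gives 11.3 : 58.2 : 100.0 : 57.2.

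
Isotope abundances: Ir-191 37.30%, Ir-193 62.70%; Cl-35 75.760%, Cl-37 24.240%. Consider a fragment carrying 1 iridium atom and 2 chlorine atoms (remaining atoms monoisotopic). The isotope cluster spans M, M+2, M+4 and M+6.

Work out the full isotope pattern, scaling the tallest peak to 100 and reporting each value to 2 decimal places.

Iridium pattern (n=1): 0.3730 : 0.6270
Chlorine pattern (n=2): 0.57395776 : 0.36728448 : 0.05875776
Convolve the two distributions (both contribute in 2-u steps):
  M: 0.3730×0.57395776 = 0.214086
  M+2: 0.3730×0.36728448 + 0.6270×0.57395776 = 0.496869
  M+4: 0.3730×0.05875776 + 0.6270×0.36728448 = 0.252204
  M+6: 0.6270×0.05875776 = 0.036841
Scale to base peak (0.496869) = 100: 43.09 : 100.00 : 50.76 : 7.41

43.09 : 100.00 : 50.76 : 7.41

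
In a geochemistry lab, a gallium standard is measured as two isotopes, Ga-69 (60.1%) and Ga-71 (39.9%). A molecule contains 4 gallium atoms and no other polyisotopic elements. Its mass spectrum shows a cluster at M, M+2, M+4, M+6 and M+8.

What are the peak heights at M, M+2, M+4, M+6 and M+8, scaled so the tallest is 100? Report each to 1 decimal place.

The 4 Ga atoms are independent, so intensities follow the terms of (0.601 + 0.399)^4.
P(M) = 0.601^4 = 0.130466
P(M+2) = 4 × 0.601^3 × 0.399^1 = 0.346463
P(M+4) = 6 × 0.601^2 × 0.399^2 = 0.345021
P(M+6) = 4 × 0.601^1 × 0.399^3 = 0.152705
P(M+8) = 0.399^4 = 0.025345
The M+2 peak is largest (0.346463); scaling to 100 gives 37.7 : 100.0 : 99.6 : 44.1 : 7.3.

37.7 : 100.0 : 99.6 : 44.1 : 7.3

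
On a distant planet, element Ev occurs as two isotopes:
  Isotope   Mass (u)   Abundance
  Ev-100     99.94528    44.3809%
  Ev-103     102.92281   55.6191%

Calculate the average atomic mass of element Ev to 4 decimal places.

Weight each isotope mass by its fractional abundance: 0.443809 × 99.94528 + 0.556191 × 102.92281
= 44.356615 + 57.244741 = 101.601356 u

101.6014 u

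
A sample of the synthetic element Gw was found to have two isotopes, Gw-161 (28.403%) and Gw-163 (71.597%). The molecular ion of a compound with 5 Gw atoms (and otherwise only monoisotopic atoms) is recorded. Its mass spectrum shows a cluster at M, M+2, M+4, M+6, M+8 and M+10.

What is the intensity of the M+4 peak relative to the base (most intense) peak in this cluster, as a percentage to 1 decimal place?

31.5%

(0.28403 + 0.71597)^5 gives M 0.0018, M+2 0.0233, M+4 0.1175, M+6 0.2961, M+8 0.3732, M+10 0.1881; the largest is M+8.
P(M+8) = C(5,4) × 0.28403^1 × 0.71597^4 = 5 × 0.28403 × 0.26277213 = 0.373176 (base)
P(M+4) = C(5,2) × 0.28403^3 × 0.71597^2 = 10 × 0.02291356 × 0.51261304 = 0.117458
Relative intensity = 0.117458 / 0.373176 × 100 = 31.5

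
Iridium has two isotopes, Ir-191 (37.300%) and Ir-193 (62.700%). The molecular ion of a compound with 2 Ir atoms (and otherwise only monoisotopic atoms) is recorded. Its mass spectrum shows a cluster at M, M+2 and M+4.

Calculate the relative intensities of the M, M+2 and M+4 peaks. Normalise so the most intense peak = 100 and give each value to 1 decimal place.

29.7 : 100.0 : 84.0

Expanding (0.37300 + 0.62700)^2:
P(M) = 0.37300^2 = 0.139129
P(M+2) = 2 × 0.37300^1 × 0.62700^1 = 0.467742
P(M+4) = 0.62700^2 = 0.393129
The M+2 peak is largest (0.467742); scaling to 100 gives 29.7 : 100.0 : 84.0.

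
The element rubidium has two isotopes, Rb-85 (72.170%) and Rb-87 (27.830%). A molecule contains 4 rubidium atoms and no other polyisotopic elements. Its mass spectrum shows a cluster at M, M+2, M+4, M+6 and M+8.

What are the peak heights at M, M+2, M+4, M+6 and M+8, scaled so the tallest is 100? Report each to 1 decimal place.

64.8 : 100.0 : 57.8 : 14.9 : 1.4

Expanding (0.72170 + 0.27830)^4:
P(M) = 0.72170^4 = 0.271286
P(M+2) = 4 × 0.72170^3 × 0.27830^1 = 0.418450
P(M+4) = 6 × 0.72170^2 × 0.27830^2 = 0.242042
P(M+6) = 4 × 0.72170^1 × 0.27830^3 = 0.062224
P(M+8) = 0.27830^4 = 0.005999
The M+2 peak is largest (0.418450); scaling to 100 gives 64.8 : 100.0 : 57.8 : 14.9 : 1.4.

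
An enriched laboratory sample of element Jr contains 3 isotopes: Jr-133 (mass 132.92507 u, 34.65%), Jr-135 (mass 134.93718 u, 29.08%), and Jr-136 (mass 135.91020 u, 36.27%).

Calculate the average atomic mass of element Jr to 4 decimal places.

The abundance-weighted mean is 0.3465 × 132.92507 + 0.2908 × 134.93718 + 0.3627 × 135.91020
= 46.058537 + 39.239732 + 49.294630 = 134.592899 u

134.5929 u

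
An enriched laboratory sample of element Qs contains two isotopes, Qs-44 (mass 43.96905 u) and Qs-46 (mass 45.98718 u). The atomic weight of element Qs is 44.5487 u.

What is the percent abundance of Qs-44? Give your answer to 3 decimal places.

With x = fraction of Qs-44 (so Qs-46 is 1 − x):
43.96905·x + 45.98718·(1 − x) = 44.5487
(43.96905 − 45.98718)·x = 44.5487 − 45.98718
x = -1.43848 / -2.01813 = 0.71278 → 71.278% Qs-44, 28.722% Qs-46.

71.278%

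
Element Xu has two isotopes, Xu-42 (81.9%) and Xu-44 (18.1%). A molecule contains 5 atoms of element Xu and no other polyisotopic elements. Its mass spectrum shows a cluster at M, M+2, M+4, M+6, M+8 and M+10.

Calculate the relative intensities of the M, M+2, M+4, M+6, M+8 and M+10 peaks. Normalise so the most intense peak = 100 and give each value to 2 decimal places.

90.50 : 100.00 : 44.20 : 9.77 : 1.08 : 0.05

The 5 Xu atoms are independent, so intensities follow the terms of (0.819 + 0.181)^5.
P(M) = 0.819^5 = 0.368485
P(M+2) = 5 × 0.819^4 × 0.181^1 = 0.407178
P(M+4) = 10 × 0.819^3 × 0.181^2 = 0.179974
P(M+6) = 10 × 0.819^2 × 0.181^3 = 0.039774
P(M+8) = 5 × 0.819^1 × 0.181^4 = 0.004395
P(M+10) = 0.181^5 = 0.000194
The M+2 peak is largest (0.407178); scaling to 100 gives 90.50 : 100.00 : 44.20 : 9.77 : 1.08 : 0.05.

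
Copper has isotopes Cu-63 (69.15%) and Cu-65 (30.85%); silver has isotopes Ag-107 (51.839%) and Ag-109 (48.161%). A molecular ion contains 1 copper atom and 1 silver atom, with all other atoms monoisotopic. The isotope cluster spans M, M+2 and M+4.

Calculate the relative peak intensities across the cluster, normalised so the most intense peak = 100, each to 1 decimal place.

Copper pattern (n=1): 0.6915 : 0.3085
Silver pattern (n=1): 0.51839 : 0.48161
Convolve the two distributions (both contribute in 2-u steps):
  M: 0.6915×0.51839 = 0.358467
  M+2: 0.6915×0.48161 + 0.3085×0.51839 = 0.492957
  M+4: 0.3085×0.48161 = 0.148577
Scale to base peak (0.492957) = 100: 72.7 : 100.0 : 30.1

72.7 : 100.0 : 30.1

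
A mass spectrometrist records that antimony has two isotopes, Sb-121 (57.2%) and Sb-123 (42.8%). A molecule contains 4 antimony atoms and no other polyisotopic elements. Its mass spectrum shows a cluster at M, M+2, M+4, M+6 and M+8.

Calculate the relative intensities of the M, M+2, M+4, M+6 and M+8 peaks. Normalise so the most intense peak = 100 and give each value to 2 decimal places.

29.77 : 89.10 : 100.00 : 49.88 : 9.33

The 4 Sb atoms are independent, so intensities follow the terms of (0.572 + 0.428)^4.
P(M) = 0.572^4 = 0.107049
P(M+2) = 4 × 0.572^3 × 0.428^1 = 0.320400
P(M+4) = 6 × 0.572^2 × 0.428^2 = 0.359609
P(M+6) = 4 × 0.572^1 × 0.428^3 = 0.179385
P(M+8) = 0.428^4 = 0.033556
The M+4 peak is largest (0.359609); scaling to 100 gives 29.77 : 89.10 : 100.00 : 49.88 : 9.33.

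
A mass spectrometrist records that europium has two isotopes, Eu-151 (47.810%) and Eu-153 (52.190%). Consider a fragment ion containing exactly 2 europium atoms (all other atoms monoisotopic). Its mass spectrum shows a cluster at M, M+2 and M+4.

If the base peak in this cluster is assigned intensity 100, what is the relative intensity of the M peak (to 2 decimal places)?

45.80

(0.47810 + 0.52190)^2 gives M 0.2286, M+2 0.4990, M+4 0.2724; the largest is M+2.
P(M+2) = C(2,1) × 0.47810^1 × 0.52190^1 = 2 × 0.4781 × 0.5219 = 0.499041 (base)
P(M) = C(2,0) × 0.47810^2 × 0.52190^0 = 1 × 0.22857961 × 1.0000 = 0.228580
Relative intensity = 0.228580 / 0.499041 × 100 = 45.80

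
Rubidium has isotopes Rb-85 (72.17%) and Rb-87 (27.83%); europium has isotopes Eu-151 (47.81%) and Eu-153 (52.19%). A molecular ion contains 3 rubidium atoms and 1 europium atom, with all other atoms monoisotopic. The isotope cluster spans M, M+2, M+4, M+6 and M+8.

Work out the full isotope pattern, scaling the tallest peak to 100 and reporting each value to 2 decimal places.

44.47 : 100.00 : 76.00 : 24.21 : 2.78

Rubidium pattern (n=3): 0.37589809 : 0.43485841 : 0.16768892 : 0.02155458
Europium pattern (n=1): 0.4781 : 0.5219
Convolve the two distributions (both contribute in 2-u steps):
  M: 0.37589809×0.4781 = 0.179717
  M+2: 0.37589809×0.5219 + 0.43485841×0.4781 = 0.404087
  M+4: 0.43485841×0.5219 + 0.16768892×0.4781 = 0.307125
  M+6: 0.16768892×0.5219 + 0.02155458×0.4781 = 0.097822
  M+8: 0.02155458×0.5219 = 0.011249
Scale to base peak (0.404087) = 100: 44.47 : 100.00 : 76.00 : 24.21 : 2.78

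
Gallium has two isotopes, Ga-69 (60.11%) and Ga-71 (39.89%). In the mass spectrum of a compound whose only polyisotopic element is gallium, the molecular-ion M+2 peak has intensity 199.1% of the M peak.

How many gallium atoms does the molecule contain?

3

The M+2/M ratio from n Ga atoms is n · q/p = n · 0.3989/0.6011.
n = 1.991 × 0.6011/0.3989 = 3.00 ≈ 3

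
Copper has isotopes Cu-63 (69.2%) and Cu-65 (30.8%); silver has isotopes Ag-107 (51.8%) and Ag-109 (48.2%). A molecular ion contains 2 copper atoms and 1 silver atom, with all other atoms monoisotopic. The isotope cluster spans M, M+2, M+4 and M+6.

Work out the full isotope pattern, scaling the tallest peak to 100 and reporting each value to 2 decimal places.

54.92 : 100.00 : 56.38 : 10.12

Copper pattern (n=2): 0.478864 : 0.426272 : 0.094864
Silver pattern (n=1): 0.5180 : 0.4820
Convolve the two distributions (both contribute in 2-u steps):
  M: 0.478864×0.5180 = 0.248052
  M+2: 0.478864×0.4820 + 0.426272×0.5180 = 0.451621
  M+4: 0.426272×0.4820 + 0.094864×0.5180 = 0.254603
  M+6: 0.094864×0.4820 = 0.045724
Scale to base peak (0.451621) = 100: 54.92 : 100.00 : 56.38 : 10.12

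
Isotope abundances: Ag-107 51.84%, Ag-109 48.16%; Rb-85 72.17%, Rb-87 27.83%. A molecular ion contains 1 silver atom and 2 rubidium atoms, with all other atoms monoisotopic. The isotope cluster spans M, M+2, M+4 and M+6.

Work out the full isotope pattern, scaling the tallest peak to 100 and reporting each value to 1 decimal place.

58.8 : 100.0 : 50.9 : 8.1

Silver pattern (n=1): 0.5184 : 0.4816
Rubidium pattern (n=2): 0.52085089 : 0.40169822 : 0.07745089
Convolve the two distributions (both contribute in 2-u steps):
  M: 0.5184×0.52085089 = 0.270009
  M+2: 0.5184×0.40169822 + 0.4816×0.52085089 = 0.459082
  M+4: 0.5184×0.07745089 + 0.4816×0.40169822 = 0.233608
  M+6: 0.4816×0.07745089 = 0.037300
Scale to base peak (0.459082) = 100: 58.8 : 100.0 : 50.9 : 8.1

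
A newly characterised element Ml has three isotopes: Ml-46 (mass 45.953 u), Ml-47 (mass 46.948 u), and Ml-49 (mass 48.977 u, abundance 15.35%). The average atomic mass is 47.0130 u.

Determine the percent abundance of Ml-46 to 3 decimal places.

Let x and y be the fractions of Ml-46 and Ml-47. Then x + y = 1 − 0.1535 = 0.8465 and 45.953x + 46.948y = 47.0130 − 0.1535×48.977 = 39.4950305.
Substituting: 45.953x + 46.948(0.8465 − x) = 39.4950305
(45.953 − 46.948)x = -0.2464515  ⇒  x = 0.24769, y = 0.59881
Ml-46: 24.769%, Ml-47: 59.881%.

24.769%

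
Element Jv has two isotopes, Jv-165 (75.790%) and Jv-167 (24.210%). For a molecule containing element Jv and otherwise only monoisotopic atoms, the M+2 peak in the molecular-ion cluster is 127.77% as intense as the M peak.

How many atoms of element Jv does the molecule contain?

The M+2/M ratio from n Jv atoms is n · q/p = n · 0.24210/0.75790.
n = 1.2777 × 0.75790/0.24210 = 4.00 ≈ 4

4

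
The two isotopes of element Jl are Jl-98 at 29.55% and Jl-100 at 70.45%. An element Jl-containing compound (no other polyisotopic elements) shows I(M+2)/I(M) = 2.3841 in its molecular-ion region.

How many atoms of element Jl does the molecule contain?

With n Jl atoms, P(M+2)/P(M) = C(n,1)·p^(n−1)q / p^n = n·q/p = n · 0.7045/0.2955.
n = 2.3841 × 0.2955/0.7045 = 1.00 ≈ 1

1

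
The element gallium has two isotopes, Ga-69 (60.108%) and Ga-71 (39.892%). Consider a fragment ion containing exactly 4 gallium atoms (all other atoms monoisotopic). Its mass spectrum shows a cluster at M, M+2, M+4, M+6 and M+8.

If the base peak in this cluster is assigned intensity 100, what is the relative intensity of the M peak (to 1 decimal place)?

Term probabilities: M 0.1305, M+2 0.3465, M+4 0.3450, M+6 0.1526, M+8 0.0253. Base peak = M+2.
P(M+2) = C(4,1) × 0.60108^3 × 0.39892^1 = 4 × 0.2171685 × 0.39892 = 0.346531 (base)
P(M) = C(4,0) × 0.60108^4 × 0.39892^0 = 1 × 0.13053564 × 1.0000 = 0.130536
Relative intensity = 0.130536 / 0.346531 × 100 = 37.7

37.7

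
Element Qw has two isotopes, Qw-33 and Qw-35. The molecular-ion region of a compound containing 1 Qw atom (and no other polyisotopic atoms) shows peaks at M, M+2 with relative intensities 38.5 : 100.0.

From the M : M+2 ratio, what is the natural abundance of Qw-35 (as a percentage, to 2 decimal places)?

72.20%

If p is the fraction of Qw that is Qw-33, then I(M+2)/I(M) = [C(1,1)·p^0·(1−p)] / p^1 = 1·(1−p)/p = 100.0/38.5 = 2.5974
(1−p)/p = 2.5974/1 = 2.5974  ⇒  p = 1/(1 + 2.5974) = 0.2780
Qw-33: 27.80%, Qw-35: 72.20%.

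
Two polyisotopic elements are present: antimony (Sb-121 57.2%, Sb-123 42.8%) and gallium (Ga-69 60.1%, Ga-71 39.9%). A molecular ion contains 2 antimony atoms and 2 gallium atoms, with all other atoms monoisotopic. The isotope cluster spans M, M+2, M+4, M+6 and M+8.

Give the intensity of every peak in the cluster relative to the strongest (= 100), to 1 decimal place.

33.5 : 94.5 : 100.0 : 47.0 : 8.3

Antimony pattern (n=2): 0.327184 : 0.489632 : 0.183184
Gallium pattern (n=2): 0.361201 : 0.479598 : 0.159201
Convolve the two distributions (both contribute in 2-u steps):
  M: 0.327184×0.361201 = 0.118179
  M+2: 0.327184×0.479598 + 0.489632×0.361201 = 0.333772
  M+4: 0.327184×0.159201 + 0.489632×0.479598 + 0.183184×0.361201 = 0.353081
  M+6: 0.489632×0.159201 + 0.183184×0.479598 = 0.165805
  M+8: 0.183184×0.159201 = 0.029163
Scale to base peak (0.353081) = 100: 33.5 : 94.5 : 100.0 : 47.0 : 8.3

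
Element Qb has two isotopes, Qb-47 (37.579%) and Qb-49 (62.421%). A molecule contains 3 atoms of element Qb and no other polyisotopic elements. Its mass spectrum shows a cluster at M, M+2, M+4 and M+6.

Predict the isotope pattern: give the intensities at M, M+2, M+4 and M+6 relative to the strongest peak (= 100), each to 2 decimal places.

The 3 Qb atoms are independent, so intensities follow the terms of (0.37579 + 0.62421)^3.
P(M) = 0.37579^3 = 0.053068
P(M+2) = 3 × 0.37579^2 × 0.62421^1 = 0.264449
P(M+4) = 3 × 0.37579^1 × 0.62421^2 = 0.439266
P(M+6) = 0.62421^3 = 0.243216
The M+4 peak is largest (0.439266); scaling to 100 gives 12.08 : 60.20 : 100.00 : 55.37.

12.08 : 60.20 : 100.00 : 55.37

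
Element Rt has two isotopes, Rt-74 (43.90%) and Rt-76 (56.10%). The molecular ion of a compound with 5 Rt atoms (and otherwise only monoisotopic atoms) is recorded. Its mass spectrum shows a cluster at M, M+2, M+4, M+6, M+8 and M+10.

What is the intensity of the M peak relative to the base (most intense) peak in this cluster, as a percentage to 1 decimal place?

Binomial terms of (0.4390 + 0.5610)^5: M 0.0163, M+2 0.1042, M+4 0.2663, M+6 0.3403, M+8 0.2174, M+10 0.0556 → M+6 is the base peak.
P(M+6) = C(5,3) × 0.4390^2 × 0.5610^3 = 10 × 0.192721 × 0.17655848 = 0.340265 (base)
P(M) = C(5,0) × 0.4390^5 × 0.5610^0 = 1 × 0.01630507 × 1.0000 = 0.016305
Relative intensity = 0.016305 / 0.340265 × 100 = 4.8

4.8%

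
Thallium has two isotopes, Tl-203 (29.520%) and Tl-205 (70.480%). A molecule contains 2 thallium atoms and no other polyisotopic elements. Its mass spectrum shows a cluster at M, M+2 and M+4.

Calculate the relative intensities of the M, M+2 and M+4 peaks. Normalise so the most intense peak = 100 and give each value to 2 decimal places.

17.54 : 83.77 : 100.00

Each Tl atom is independently Tl-203 (p = 0.29520) or Tl-205 (q = 0.70480); the cluster is the binomial expansion (p + q)^2.
P(M) = 0.29520^2 = 0.087143
P(M+2) = 2 × 0.29520^1 × 0.70480^1 = 0.416114
P(M+4) = 0.70480^2 = 0.496743
The M+4 peak is largest (0.496743); scaling to 100 gives 17.54 : 83.77 : 100.00.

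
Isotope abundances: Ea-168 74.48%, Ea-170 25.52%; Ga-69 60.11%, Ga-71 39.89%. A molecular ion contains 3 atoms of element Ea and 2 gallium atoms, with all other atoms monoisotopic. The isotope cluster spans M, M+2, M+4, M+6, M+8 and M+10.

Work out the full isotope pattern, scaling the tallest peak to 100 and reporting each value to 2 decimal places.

Element Ea pattern (n=3): 0.4131607 : 0.42469902 : 0.14551986 : 0.01662042
Gallium pattern (n=2): 0.36132121 : 0.47955758 : 0.15912121
Convolve the two distributions (both contribute in 2-u steps):
  M: 0.4131607×0.36132121 = 0.149284
  M+2: 0.4131607×0.47955758 + 0.42469902×0.36132121 = 0.351587
  M+4: 0.4131607×0.15912121 + 0.42469902×0.47955758 + 0.14551986×0.36132121 = 0.321990
  M+6: 0.42469902×0.15912121 + 0.14551986×0.47955758 + 0.01662042×0.36132121 = 0.143369
  M+8: 0.14551986×0.15912121 + 0.01662042×0.47955758 = 0.031126
  M+10: 0.01662042×0.15912121 = 0.002645
Scale to base peak (0.351587) = 100: 42.46 : 100.00 : 91.58 : 40.78 : 8.85 : 0.75

42.46 : 100.00 : 91.58 : 40.78 : 8.85 : 0.75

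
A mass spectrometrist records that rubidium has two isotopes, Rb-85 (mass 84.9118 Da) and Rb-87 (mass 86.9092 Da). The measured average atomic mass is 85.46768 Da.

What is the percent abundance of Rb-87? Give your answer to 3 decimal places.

27.830%

Let x be the fractional abundance of Rb-85; then Rb-87 has abundance 1 − x.
84.9118·x + 86.9092·(1 − x) = 85.46768
(84.9118 − 86.9092)·x = 85.46768 − 86.9092
x = -1.44152 / -1.9974 = 0.72170 → 72.170% Rb-85, 27.830% Rb-87.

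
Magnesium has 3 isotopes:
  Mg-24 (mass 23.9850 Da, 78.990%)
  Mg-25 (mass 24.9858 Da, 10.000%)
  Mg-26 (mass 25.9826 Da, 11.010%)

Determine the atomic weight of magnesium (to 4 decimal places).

Ar = Σ fᵢ·mᵢ = 0.78990 × 23.9850 + 0.10000 × 24.9858 + 0.11010 × 25.9826
= 18.94575 + 2.49858 + 2.86068 = 24.30501 Da

24.3050 Da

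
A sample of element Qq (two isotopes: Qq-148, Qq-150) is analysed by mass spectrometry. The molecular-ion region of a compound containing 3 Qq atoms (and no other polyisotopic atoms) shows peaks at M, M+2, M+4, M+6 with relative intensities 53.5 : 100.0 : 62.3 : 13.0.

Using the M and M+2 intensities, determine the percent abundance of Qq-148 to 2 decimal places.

Write p for the Qq-148 fraction. I(M+2)/I(M) = [C(3,1)·p^2·(1−p)] / p^3 = 3·(1−p)/p = 100.0/53.5 = 1.8692
(1−p)/p = 1.8692/3 = 0.6231  ⇒  p = 1/(1 + 0.6231) = 0.6161
Qq-148: 61.61%, Qq-150: 38.39%.

61.61%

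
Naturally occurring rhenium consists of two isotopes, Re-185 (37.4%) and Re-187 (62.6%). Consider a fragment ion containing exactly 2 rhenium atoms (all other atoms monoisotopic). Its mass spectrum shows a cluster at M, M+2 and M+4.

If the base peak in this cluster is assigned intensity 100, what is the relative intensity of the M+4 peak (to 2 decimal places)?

83.69

Binomial terms of (0.374 + 0.626)^2: M 0.1399, M+2 0.4682, M+4 0.3919 → M+2 is the base peak.
P(M+2) = C(2,1) × 0.374^1 × 0.626^1 = 2 × 0.3740 × 0.6260 = 0.468248 (base)
P(M+4) = C(2,2) × 0.374^0 × 0.626^2 = 1 × 1.0000 × 0.391876 = 0.391876
Relative intensity = 0.391876 / 0.468248 × 100 = 83.69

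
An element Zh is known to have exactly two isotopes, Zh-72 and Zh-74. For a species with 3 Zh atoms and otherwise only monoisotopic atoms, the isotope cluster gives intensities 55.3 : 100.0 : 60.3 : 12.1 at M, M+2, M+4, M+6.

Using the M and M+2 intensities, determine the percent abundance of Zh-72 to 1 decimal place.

Write p for the Zh-72 fraction. I(M+2)/I(M) = [C(3,1)·p^2·(1−p)] / p^3 = 3·(1−p)/p = 100.0/55.3 = 1.8083
(1−p)/p = 1.8083/3 = 0.6028  ⇒  p = 1/(1 + 0.6028) = 0.6239
Zh-72: 62.4%, Zh-74: 37.6%.

62.4%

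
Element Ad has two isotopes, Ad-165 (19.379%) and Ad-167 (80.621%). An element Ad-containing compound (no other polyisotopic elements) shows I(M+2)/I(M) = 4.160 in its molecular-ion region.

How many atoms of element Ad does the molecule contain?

The M+2/M ratio from n Ad atoms is n · q/p = n · 0.80621/0.19379.
n = 4.160 × 0.19379/0.80621 = 1.00 ≈ 1

1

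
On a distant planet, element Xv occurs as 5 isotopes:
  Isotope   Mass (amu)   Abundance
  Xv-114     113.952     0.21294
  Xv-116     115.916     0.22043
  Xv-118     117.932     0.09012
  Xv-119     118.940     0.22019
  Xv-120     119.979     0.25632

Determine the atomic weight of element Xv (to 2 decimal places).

The abundance-weighted mean is 0.21294 × 113.952 + 0.22043 × 115.916 + 0.09012 × 117.932 + 0.22019 × 118.940 + 0.25632 × 119.979
= 24.2649 + 25.5514 + 10.6280 + 26.1894 + 30.7530 = 117.3867 amu

117.39 amu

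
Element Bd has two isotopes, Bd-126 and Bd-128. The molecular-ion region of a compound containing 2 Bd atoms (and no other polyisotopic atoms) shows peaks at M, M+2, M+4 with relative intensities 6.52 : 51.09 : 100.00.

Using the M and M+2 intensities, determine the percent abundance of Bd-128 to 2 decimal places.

Let p = fractional abundance of Bd-126. I(M+2)/I(M) = [C(2,1)·p^1·(1−p)] / p^2 = 2·(1−p)/p = 51.09/6.52 = 7.8359
(1−p)/p = 7.8359/2 = 3.9179  ⇒  p = 1/(1 + 3.9179) = 0.2033
Bd-126: 20.33%, Bd-128: 79.67%.

79.67%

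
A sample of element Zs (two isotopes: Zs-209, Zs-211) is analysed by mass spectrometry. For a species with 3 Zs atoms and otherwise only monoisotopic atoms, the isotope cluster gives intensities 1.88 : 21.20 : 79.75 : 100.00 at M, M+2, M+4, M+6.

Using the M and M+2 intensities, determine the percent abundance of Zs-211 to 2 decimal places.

If p is the fraction of Zs that is Zs-209, then I(M+2)/I(M) = [C(3,1)·p^2·(1−p)] / p^3 = 3·(1−p)/p = 21.20/1.88 = 11.2766
(1−p)/p = 11.2766/3 = 3.7589  ⇒  p = 1/(1 + 3.7589) = 0.2101
Zs-209: 21.01%, Zs-211: 78.99%.

78.99%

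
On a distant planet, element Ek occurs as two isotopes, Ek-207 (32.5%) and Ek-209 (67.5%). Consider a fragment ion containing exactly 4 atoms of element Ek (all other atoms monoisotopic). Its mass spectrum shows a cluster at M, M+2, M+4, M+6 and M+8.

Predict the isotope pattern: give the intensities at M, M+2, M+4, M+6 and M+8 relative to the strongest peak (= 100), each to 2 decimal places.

2.79 : 23.18 : 72.22 : 100.00 : 51.92

Each Ek atom is independently Ek-207 (p = 0.325) or Ek-209 (q = 0.675); the cluster is the binomial expansion (p + q)^4.
P(M) = 0.325^4 = 0.011157
P(M+2) = 4 × 0.325^3 × 0.675^1 = 0.092686
P(M+4) = 6 × 0.325^2 × 0.675^2 = 0.288752
P(M+6) = 4 × 0.325^1 × 0.675^3 = 0.399811
P(M+8) = 0.675^4 = 0.207594
The M+6 peak is largest (0.399811); scaling to 100 gives 2.79 : 23.18 : 72.22 : 100.00 : 51.92.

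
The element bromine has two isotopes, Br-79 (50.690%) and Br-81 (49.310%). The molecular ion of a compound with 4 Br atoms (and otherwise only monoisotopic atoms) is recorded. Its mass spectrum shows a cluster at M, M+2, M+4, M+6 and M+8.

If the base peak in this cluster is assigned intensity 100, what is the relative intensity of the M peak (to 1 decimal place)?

17.6

(0.50690 + 0.49310)^4 gives M 0.0660, M+2 0.2569, M+4 0.3749, M+6 0.2431, M+8 0.0591; the largest is M+4.
P(M+4) = C(4,2) × 0.50690^2 × 0.49310^2 = 6 × 0.25694761 × 0.24314761 = 0.374857 (base)
P(M) = C(4,0) × 0.50690^4 × 0.49310^0 = 1 × 0.06602207 × 1.0000 = 0.066022
Relative intensity = 0.066022 / 0.374857 × 100 = 17.6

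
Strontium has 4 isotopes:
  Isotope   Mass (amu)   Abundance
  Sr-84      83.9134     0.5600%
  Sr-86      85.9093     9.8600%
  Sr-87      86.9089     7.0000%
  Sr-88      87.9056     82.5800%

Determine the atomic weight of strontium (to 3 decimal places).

The abundance-weighted mean is 0.005600 × 83.9134 + 0.098600 × 85.9093 + 0.070000 × 86.9089 + 0.825800 × 87.9056
= 0.46992 + 8.47066 + 6.08362 + 72.59244 = 87.61664 amu

87.617 amu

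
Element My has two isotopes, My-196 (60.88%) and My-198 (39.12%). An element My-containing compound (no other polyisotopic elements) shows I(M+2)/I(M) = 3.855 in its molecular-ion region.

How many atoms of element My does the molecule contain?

6

For n independent My atoms, I(M+2)/I(M) = n · (abundance My-198) / (abundance My-196) = n · 0.3912/0.6088.
n = 3.855 × 0.6088/0.3912 = 6.00 ≈ 6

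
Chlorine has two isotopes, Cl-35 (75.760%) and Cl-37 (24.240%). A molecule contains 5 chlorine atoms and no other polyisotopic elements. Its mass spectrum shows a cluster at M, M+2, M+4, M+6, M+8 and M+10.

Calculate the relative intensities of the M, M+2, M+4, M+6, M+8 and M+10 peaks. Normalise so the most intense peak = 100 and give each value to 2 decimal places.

62.51 : 100.00 : 63.99 : 20.47 : 3.28 : 0.21

The 5 Cl atoms are independent, so intensities follow the terms of (0.75760 + 0.24240)^5.
P(M) = 0.75760^5 = 0.249574
P(M+2) = 5 × 0.75760^4 × 0.24240^1 = 0.399266
P(M+4) = 10 × 0.75760^3 × 0.24240^2 = 0.255497
P(M+6) = 10 × 0.75760^2 × 0.24240^3 = 0.081748
P(M+8) = 5 × 0.75760^1 × 0.24240^4 = 0.013078
P(M+10) = 0.24240^5 = 0.000837
The M+2 peak is largest (0.399266); scaling to 100 gives 62.51 : 100.00 : 63.99 : 20.47 : 3.28 : 0.21.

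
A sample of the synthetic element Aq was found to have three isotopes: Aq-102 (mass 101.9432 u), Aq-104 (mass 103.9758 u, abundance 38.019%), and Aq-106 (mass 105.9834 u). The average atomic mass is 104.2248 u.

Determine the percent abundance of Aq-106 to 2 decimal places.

Let x and y be the fractions of Aq-102 and Aq-106. Then x + y = 1 − 0.38019 = 0.61981 and 101.9432x + 105.9834y = 104.2248 − 0.38019×103.9758 = 64.694240598.
Substituting: 101.9432x + 105.9834(0.61981 − x) = 64.694240598
(101.9432 − 105.9834)x = -0.995330556  ⇒  x = 0.24636, y = 0.37345
Aq-102: 24.64%, Aq-106: 37.35%.

37.35%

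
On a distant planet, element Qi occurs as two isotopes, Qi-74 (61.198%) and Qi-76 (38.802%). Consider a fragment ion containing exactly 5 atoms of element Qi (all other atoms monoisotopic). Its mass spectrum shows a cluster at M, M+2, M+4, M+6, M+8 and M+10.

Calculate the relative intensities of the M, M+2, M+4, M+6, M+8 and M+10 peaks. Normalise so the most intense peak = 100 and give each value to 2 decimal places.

Each Qi atom is independently Qi-74 (p = 0.61198) or Qi-76 (q = 0.38802); the cluster is the binomial expansion (p + q)^5.
P(M) = 0.61198^5 = 0.085839
P(M+2) = 5 × 0.61198^4 × 0.38802^1 = 0.272128
P(M+4) = 10 × 0.61198^3 × 0.38802^2 = 0.345080
P(M+6) = 10 × 0.61198^2 × 0.38802^3 = 0.218795
P(M+8) = 5 × 0.61198^1 × 0.38802^4 = 0.069362
P(M+10) = 0.38802^5 = 0.008796
The M+4 peak is largest (0.345080); scaling to 100 gives 24.88 : 78.86 : 100.00 : 63.40 : 20.10 : 2.55.

24.88 : 78.86 : 100.00 : 63.40 : 20.10 : 2.55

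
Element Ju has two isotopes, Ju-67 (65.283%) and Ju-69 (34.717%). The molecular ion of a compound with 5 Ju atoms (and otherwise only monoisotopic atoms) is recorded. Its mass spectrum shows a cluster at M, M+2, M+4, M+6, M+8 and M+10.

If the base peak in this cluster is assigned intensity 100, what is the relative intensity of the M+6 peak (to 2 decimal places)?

53.18

Binomial terms of (0.65283 + 0.34717)^5: M 0.1186, M+2 0.3153, M+4 0.3353, M+6 0.1783, M+8 0.0474, M+10 0.0050 → M+4 is the base peak.
P(M+4) = C(5,2) × 0.65283^3 × 0.34717^2 = 10 × 0.27822767 × 0.12052701 = 0.335339 (base)
P(M+6) = C(5,3) × 0.65283^2 × 0.34717^3 = 10 × 0.42618701 × 0.04184336 = 0.178331
Relative intensity = 0.178331 / 0.335339 × 100 = 53.18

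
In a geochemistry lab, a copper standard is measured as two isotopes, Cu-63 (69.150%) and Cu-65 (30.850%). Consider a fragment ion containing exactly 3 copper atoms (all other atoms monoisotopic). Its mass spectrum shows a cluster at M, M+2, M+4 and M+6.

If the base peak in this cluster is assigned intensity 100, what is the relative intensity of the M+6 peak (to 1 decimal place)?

Term probabilities: M 0.3307, M+2 0.4425, M+4 0.1974, M+6 0.0294. Base peak = M+2.
P(M+2) = C(3,1) × 0.69150^2 × 0.30850^1 = 3 × 0.47817225 × 0.3085 = 0.442548 (base)
P(M+6) = C(3,3) × 0.69150^0 × 0.30850^3 = 1 × 1.0000 × 0.02936064 = 0.029361
Relative intensity = 0.029361 / 0.442548 × 100 = 6.6

6.6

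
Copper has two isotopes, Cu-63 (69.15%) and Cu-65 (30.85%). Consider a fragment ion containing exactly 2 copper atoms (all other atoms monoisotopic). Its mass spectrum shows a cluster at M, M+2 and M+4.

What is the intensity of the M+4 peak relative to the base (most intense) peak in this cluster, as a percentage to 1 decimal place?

(0.6915 + 0.3085)^2 gives M 0.4782, M+2 0.4267, M+4 0.0952; the largest is M.
P(M) = C(2,0) × 0.6915^2 × 0.3085^0 = 1 × 0.47817225 × 1.0000 = 0.478172 (base)
P(M+4) = C(2,2) × 0.6915^0 × 0.3085^2 = 1 × 1.0000 × 0.09517225 = 0.095172
Relative intensity = 0.095172 / 0.478172 × 100 = 19.9

19.9%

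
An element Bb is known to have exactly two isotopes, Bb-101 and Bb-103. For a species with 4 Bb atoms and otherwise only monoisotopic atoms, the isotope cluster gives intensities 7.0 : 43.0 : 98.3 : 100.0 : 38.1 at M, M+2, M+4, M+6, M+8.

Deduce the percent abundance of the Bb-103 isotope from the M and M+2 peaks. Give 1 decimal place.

60.6%

Let p = fractional abundance of Bb-101. I(M+2)/I(M) = [C(4,1)·p^3·(1−p)] / p^4 = 4·(1−p)/p = 43.0/7.0 = 6.1429
(1−p)/p = 6.1429/4 = 1.5357  ⇒  p = 1/(1 + 1.5357) = 0.3944
Bb-101: 39.4%, Bb-103: 60.6%.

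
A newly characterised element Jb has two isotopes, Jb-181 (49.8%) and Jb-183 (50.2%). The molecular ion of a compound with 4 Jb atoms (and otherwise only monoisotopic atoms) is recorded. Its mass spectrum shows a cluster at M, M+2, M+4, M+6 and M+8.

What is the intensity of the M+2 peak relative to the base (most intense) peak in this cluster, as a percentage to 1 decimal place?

Binomial terms of (0.498 + 0.502)^4: M 0.0615, M+2 0.2480, M+4 0.3750, M+6 0.2520, M+8 0.0635 → M+4 is the base peak.
P(M+4) = C(4,2) × 0.498^2 × 0.502^2 = 6 × 0.248004 × 0.252004 = 0.374988 (base)
P(M+2) = C(4,1) × 0.498^3 × 0.502^1 = 4 × 0.12350599 × 0.5020 = 0.248000
Relative intensity = 0.248000 / 0.374988 × 100 = 66.1

66.1%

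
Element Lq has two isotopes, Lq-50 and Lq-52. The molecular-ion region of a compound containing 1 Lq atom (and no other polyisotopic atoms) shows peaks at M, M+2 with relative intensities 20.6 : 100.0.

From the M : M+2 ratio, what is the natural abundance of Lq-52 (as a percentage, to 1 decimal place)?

82.9%

Let p = fractional abundance of Lq-50. I(M+2)/I(M) = [C(1,1)·p^0·(1−p)] / p^1 = 1·(1−p)/p = 100.0/20.6 = 4.8544
(1−p)/p = 4.8544/1 = 4.8544  ⇒  p = 1/(1 + 4.8544) = 0.1708
Lq-50: 17.1%, Lq-52: 82.9%.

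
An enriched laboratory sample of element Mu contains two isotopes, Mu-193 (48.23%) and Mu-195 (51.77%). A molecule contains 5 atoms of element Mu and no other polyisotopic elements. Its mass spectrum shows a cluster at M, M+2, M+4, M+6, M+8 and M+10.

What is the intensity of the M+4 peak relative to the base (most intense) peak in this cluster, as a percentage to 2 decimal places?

Binomial terms of (0.4823 + 0.5177)^5: M 0.0261, M+2 0.1401, M+4 0.3007, M+6 0.3228, M+8 0.1732, M+10 0.0372 → M+6 is the base peak.
P(M+6) = C(5,3) × 0.4823^2 × 0.5177^3 = 10 × 0.23261329 × 0.13875048 = 0.322752 (base)
P(M+4) = C(5,2) × 0.4823^3 × 0.5177^2 = 10 × 0.11218939 × 0.26801329 = 0.300682
Relative intensity = 0.300682 / 0.322752 × 100 = 93.16

93.16%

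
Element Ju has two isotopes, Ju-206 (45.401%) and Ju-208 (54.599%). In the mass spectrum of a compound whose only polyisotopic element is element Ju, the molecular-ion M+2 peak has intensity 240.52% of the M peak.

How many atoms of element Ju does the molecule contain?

The M+2/M ratio from n Ju atoms is n · q/p = n · 0.54599/0.45401.
n = 2.4052 × 0.45401/0.54599 = 2.00 ≈ 2

2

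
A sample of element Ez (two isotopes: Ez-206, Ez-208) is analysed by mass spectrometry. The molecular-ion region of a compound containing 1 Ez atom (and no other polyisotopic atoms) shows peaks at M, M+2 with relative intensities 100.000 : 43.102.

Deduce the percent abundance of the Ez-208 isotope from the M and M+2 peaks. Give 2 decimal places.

30.12%

Write p for the Ez-206 fraction. I(M+2)/I(M) = [C(1,1)·p^0·(1−p)] / p^1 = 1·(1−p)/p = 43.102/100.000 = 0.4310
(1−p)/p = 0.4310/1 = 0.4310  ⇒  p = 1/(1 + 0.4310) = 0.6988
Ez-206: 69.88%, Ez-208: 30.12%.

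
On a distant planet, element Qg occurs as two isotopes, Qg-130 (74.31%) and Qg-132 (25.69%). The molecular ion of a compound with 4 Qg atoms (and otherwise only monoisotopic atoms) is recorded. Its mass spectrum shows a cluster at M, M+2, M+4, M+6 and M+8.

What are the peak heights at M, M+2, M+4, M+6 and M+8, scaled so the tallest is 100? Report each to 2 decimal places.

Expanding (0.7431 + 0.2569)^4:
P(M) = 0.7431^4 = 0.304922
P(M+2) = 4 × 0.7431^3 × 0.2569^1 = 0.421663
P(M+4) = 6 × 0.7431^2 × 0.2569^2 = 0.218662
P(M+6) = 4 × 0.7431^1 × 0.2569^3 = 0.050396
P(M+8) = 0.2569^4 = 0.004356
The M+2 peak is largest (0.421663); scaling to 100 gives 72.31 : 100.00 : 51.86 : 11.95 : 1.03.

72.31 : 100.00 : 51.86 : 11.95 : 1.03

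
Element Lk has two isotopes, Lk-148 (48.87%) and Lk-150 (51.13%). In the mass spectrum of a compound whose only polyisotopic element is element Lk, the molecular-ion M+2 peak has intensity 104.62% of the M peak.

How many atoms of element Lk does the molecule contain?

1

For n independent Lk atoms, I(M+2)/I(M) = n · (abundance Lk-150) / (abundance Lk-148) = n · 0.5113/0.4887.
n = 1.0462 × 0.4887/0.5113 = 1.00 ≈ 1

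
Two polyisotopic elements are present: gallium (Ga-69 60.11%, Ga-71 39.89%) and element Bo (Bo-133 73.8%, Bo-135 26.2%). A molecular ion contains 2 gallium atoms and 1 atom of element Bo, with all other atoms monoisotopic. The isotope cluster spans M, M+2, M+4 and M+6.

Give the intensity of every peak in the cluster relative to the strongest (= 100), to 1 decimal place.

Gallium pattern (n=2): 0.36132121 : 0.47955758 : 0.15912121
Element Bo pattern (n=1): 0.7380 : 0.2620
Convolve the two distributions (both contribute in 2-u steps):
  M: 0.36132121×0.7380 = 0.266655
  M+2: 0.36132121×0.2620 + 0.47955758×0.7380 = 0.448580
  M+4: 0.47955758×0.2620 + 0.15912121×0.7380 = 0.243076
  M+6: 0.15912121×0.2620 = 0.041690
Scale to base peak (0.448580) = 100: 59.4 : 100.0 : 54.2 : 9.3

59.4 : 100.0 : 54.2 : 9.3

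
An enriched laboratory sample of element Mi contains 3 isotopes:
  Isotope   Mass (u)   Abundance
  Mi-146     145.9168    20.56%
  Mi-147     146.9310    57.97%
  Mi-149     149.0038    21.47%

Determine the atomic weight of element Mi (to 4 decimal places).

147.1675 u

Ar = Σ fᵢ·mᵢ = 0.2056 × 145.9168 + 0.5797 × 146.9310 + 0.2147 × 149.0038
= 30.00049 + 85.17590 + 31.99112 = 147.16751 u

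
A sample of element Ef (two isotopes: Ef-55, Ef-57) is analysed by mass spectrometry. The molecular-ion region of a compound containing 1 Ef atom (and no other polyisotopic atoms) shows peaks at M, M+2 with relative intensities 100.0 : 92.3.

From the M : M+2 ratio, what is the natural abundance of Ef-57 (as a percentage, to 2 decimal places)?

If p is the fraction of Ef that is Ef-55, then I(M+2)/I(M) = [C(1,1)·p^0·(1−p)] / p^1 = 1·(1−p)/p = 92.3/100.0 = 0.9230
(1−p)/p = 0.9230/1 = 0.9230  ⇒  p = 1/(1 + 0.9230) = 0.5200
Ef-55: 52.00%, Ef-57: 48.00%.

48.00%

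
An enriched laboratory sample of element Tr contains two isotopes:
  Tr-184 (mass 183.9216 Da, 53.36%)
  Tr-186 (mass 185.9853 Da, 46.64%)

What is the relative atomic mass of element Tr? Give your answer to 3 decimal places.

184.884 Da

The abundance-weighted mean is 0.5336 × 183.9216 + 0.4664 × 185.9853
= 98.14057 + 86.74354 = 184.88411 Da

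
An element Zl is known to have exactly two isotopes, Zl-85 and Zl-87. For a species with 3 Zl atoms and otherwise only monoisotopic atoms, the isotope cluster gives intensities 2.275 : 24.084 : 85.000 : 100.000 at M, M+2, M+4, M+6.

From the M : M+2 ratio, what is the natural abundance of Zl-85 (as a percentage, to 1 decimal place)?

Let p = fractional abundance of Zl-85. I(M+2)/I(M) = [C(3,1)·p^2·(1−p)] / p^3 = 3·(1−p)/p = 24.084/2.275 = 10.5864
(1−p)/p = 10.5864/3 = 3.5288  ⇒  p = 1/(1 + 3.5288) = 0.2208
Zl-85: 22.1%, Zl-87: 77.9%.

22.1%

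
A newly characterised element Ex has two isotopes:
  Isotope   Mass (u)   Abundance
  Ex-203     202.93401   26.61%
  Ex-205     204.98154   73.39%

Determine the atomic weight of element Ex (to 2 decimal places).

204.44 u

Average mass = Σ (abundance × isotope mass) = 0.2661 × 202.93401 + 0.7339 × 204.98154
= 54.000740 + 150.435952 = 204.436692 u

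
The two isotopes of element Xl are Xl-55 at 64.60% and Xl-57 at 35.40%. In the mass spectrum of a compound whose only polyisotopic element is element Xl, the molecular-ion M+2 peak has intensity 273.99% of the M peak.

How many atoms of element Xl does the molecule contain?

5

The M+2/M ratio from n Xl atoms is n · q/p = n · 0.3540/0.6460.
n = 2.7399 × 0.6460/0.3540 = 5.00 ≈ 5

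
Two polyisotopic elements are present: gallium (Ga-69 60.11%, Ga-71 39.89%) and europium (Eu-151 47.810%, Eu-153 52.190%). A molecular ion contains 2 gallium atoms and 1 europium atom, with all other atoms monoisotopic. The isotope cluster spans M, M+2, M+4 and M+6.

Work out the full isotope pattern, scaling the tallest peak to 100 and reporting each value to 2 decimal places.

41.34 : 100.00 : 78.10 : 19.87

Gallium pattern (n=2): 0.36132121 : 0.47955758 : 0.15912121
Europium pattern (n=1): 0.4781 : 0.5219
Convolve the two distributions (both contribute in 2-u steps):
  M: 0.36132121×0.4781 = 0.172748
  M+2: 0.36132121×0.5219 + 0.47955758×0.4781 = 0.417850
  M+4: 0.47955758×0.5219 + 0.15912121×0.4781 = 0.326357
  M+6: 0.15912121×0.5219 = 0.083045
Scale to base peak (0.417850) = 100: 41.34 : 100.00 : 78.10 : 19.87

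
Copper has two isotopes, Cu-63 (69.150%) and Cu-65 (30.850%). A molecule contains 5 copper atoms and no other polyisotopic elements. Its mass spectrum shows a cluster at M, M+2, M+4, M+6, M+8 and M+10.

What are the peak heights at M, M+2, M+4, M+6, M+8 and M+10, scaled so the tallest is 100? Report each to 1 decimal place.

44.8 : 100.0 : 89.2 : 39.8 : 8.9 : 0.8

The 5 Cu atoms are independent, so intensities follow the terms of (0.69150 + 0.30850)^5.
P(M) = 0.69150^5 = 0.158111
P(M+2) = 5 × 0.69150^4 × 0.30850^1 = 0.352691
P(M+4) = 10 × 0.69150^3 × 0.30850^2 = 0.314693
P(M+6) = 10 × 0.69150^2 × 0.30850^3 = 0.140394
P(M+8) = 5 × 0.69150^1 × 0.30850^4 = 0.031317
P(M+10) = 0.30850^5 = 0.002794
The M+2 peak is largest (0.352691); scaling to 100 gives 44.8 : 100.0 : 89.2 : 39.8 : 8.9 : 0.8.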